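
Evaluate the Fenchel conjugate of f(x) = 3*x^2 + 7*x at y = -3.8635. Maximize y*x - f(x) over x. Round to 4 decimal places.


f*(y) = sup_x {y*x - a*x^2 - b*x} = sup_x {(y-b)*x - a*x^2}
FOC: (y - b) - 2a*x = 0 => x* = (y - b)/(2a)
x* = (-3.8635 - 7)/(2*3) = -1.8106
f*(-3.8635) = (y-b)^2/(4a) = (-3.8635 - 7)^2/(4*3)
= 118.0156/12 = 9.8346


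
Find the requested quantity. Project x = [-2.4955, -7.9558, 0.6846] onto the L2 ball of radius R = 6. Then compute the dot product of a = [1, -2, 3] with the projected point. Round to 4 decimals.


Step 1: Compute ||x|| (intermediates to 6 decimals).
||x|| = sqrt((-2.4955)^2 + (-7.9558)^2 + 0.6846^2) = 8.366059
Step 2: Project.
Since ||x|| > R, scale = R/||x|| = 6/8.366059 = 0.717184, proj(x) = scale * x
proj(x) = [-1.789733, -5.705772, 0.490984]
Step 3: Dot product.
a^T * proj(x) = 1*(-1.789733) - 2*(-5.705772) + 3*0.490984 = 11.0948


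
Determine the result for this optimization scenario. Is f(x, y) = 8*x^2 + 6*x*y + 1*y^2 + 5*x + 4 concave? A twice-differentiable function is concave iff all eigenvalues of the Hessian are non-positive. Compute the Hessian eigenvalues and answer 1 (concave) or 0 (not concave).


The Hessian of f(x,y) = 8*x^2 + 6*x*y + 1*y^2 + 5*x + 4 is:
H = [[16, 6], [6, 2]]
Trace = 16 + 2 = 18
Determinant = 16*2 - (6)^2 = -4
Discriminant = (18)^2 - 4*-4 = 340.0
Eigenvalues: lambda_1 = -0.2195, lambda_2 = 18.2195
The function is not concave.

0


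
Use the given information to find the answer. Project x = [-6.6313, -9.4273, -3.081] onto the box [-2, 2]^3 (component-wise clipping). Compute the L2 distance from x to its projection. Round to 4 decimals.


Project each component onto [-2, 2].
clip(-6.6313) = -2.0, clip(-9.4273) = -2.0, clip(-3.081) = -2.0
Projection = [-2.0, -2.0, -2.0]
Squared diffs: [21.4489, 55.1648, 1.1686]
Distance = sqrt(77.7823) = 8.8194


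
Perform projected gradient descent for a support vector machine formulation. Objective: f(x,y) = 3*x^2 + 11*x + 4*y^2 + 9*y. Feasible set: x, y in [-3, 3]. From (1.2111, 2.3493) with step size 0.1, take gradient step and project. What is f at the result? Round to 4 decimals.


Step 1: Compute gradient at (1.2111, 2.3493).
grad_x = 2*3*1.2111 + 11 = 18.2666
grad_y = 2*4*2.3493 + 9 = 27.7944
Step 2: Gradient step.
x_raw = 1.2111 - 0.1*18.2666 = -0.6156
y_raw = 2.3493 - 0.1*27.7944 = -0.4301
Step 3: Project onto [-3, 3].
x_proj = clip(-0.6156) = -0.6156
y_proj = clip(-0.4301) = -0.4301
Step 4: Evaluate f.
f(-0.6156, -0.4301) = -8.7656


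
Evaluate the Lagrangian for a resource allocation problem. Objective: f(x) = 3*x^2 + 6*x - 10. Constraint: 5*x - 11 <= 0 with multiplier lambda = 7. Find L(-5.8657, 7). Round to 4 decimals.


Step 1: Evaluate f(x).
f(-5.8657) = 3*(-5.8657)^2 + 6*(-5.8657) - 10 = 58.0251
Step 2: Evaluate g(x).
g(-5.8657) = 5*-5.8657 - 11 = -40.3285
Step 3: Compute Lagrangian.
L = 58.0251 + 7*-40.3285 = -224.2744


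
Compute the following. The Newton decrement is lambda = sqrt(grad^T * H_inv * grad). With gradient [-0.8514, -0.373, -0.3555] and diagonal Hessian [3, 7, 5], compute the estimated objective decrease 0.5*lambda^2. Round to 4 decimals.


Step 1: H is diagonal, so H^(-1) * g = [-0.2838, -0.0533, -0.0711].
Step 2: g^T H^(-1) g = sum_i g_i^2 / H_ii
  = (-0.8514)^2/3 + (-0.373)^2/7 + (-0.3555)^2/5
  = 0.2416 + 0.0199 + 0.0253 = 0.2868
Step 3: Objective decrease = 0.5 * g^T H^(-1) g = 0.1434


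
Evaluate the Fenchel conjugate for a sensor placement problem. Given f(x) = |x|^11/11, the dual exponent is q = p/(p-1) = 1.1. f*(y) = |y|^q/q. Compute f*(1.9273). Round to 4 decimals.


The conjugate exponent q satisfies 1/p + 1/q = 1.
p = 11, so q = 11/(11 - 1) = 1.1
|y|^q = 1.9273^1.1 = 2.058
f*(1.9273) = 2.058 / 1.1 = 1.8709


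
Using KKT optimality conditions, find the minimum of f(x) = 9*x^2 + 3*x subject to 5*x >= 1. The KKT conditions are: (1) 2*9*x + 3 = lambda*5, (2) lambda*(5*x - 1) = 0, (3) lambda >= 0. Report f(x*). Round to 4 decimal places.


Step 1: Try lambda = 0 (constraint inactive).
x_unc = -3/(2*9) = -0.1667
Check: 5*-0.1667 = -0.8335 < 1 -- violated!
Step 2: Constraint must be active: 5*x = 1
x* = 1/5 = 0.2
lambda = (2*9*0.2 + 3)/5 = 1.32
Step 3: Compute optimal value.
f(x*) = 9*0.2^2 + 3*0.2 = 0.96


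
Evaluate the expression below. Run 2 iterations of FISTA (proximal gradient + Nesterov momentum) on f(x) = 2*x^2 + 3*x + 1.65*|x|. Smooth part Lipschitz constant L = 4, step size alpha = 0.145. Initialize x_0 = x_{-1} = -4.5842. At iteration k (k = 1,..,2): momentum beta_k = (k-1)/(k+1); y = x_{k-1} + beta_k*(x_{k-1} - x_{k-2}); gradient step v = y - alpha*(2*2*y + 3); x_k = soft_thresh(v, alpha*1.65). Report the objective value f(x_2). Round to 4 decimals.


FISTA on f(x) = 2*x^2 + 3*x + 1.65*|x|
L = 4, alpha = 0.145
Iteration 1: beta = 0.0, y = -4.5842 + 0.0*(-4.5842 + 4.5842) = -4.5842
  grad(y) = -15.3368, v = y - alpha*grad = -2.3604
  prox(v) = soft_thresh(-2.3604, 0.2393) = -2.1211
Iteration 2: beta = 0.3333, y = -2.1211 + 0.3333*(-2.1211 + 4.5842) = -1.3001
  grad(y) = -2.2003, v = y - alpha*grad = -0.981
  prox(v) = soft_thresh(-0.981, 0.2393) = -0.7418
f(x_2) = 2*(-0.7418)^2 + 3*(-0.7418) + 1.65*|-0.7418| = 0.0991


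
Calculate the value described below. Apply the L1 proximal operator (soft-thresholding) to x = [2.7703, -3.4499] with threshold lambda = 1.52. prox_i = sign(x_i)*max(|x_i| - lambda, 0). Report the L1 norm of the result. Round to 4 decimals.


Soft-thresholding with lambda = 1.52:
prox(2.7703) = sign(2.7703)*max(|2.7703| - 1.52, 0) = 1.2503
prox(-3.4499) = sign(-3.4499)*max(|-3.4499| - 1.52, 0) = -1.9299
prox(x) = [1.2503, -1.9299]
||prox(x)||_1 = 1.2503 + 1.9299 = 3.1802


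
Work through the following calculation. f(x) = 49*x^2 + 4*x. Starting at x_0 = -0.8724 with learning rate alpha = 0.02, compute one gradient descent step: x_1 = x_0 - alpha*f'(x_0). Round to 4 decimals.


We compute the gradient at x_0 and apply the update.
f'(x) = 98*x + 4
f'(-0.8724) = 98*-0.8724 + 4 = -81.4952
x_1 = -0.8724 - 0.02*-81.4952 = 0.7575


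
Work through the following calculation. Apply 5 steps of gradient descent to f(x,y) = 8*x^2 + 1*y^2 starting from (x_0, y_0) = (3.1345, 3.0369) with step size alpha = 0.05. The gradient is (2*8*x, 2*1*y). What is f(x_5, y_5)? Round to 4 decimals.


Gradient descent on f(x,y) = 8*x^2 + 1*y^2.
Starting point: (3.1345, 3.0369), alpha = 0.05
Step 1: grad_x = 2*8*3.1345 = 50.152, grad_y = 2*1*3.0369 = 6.0738
  x_1 = 3.1345 - 0.05*50.152 = 0.6269
  y_1 = 3.0369 - 0.05*6.0738 = 2.7332
Step 2: grad_x = 2*8*0.6269 = 10.0304, grad_y = 2*1*2.7332 = 5.4664
  x_2 = 0.6269 - 0.05*10.0304 = 0.1254
  y_2 = 2.7332 - 0.05*5.4664 = 2.4599
Step 3: grad_x = 2*8*0.1254 = 2.0061, grad_y = 2*1*2.4599 = 4.9198
  x_3 = 0.1254 - 0.05*2.0061 = 0.0251
  y_3 = 2.4599 - 0.05*4.9198 = 2.2139
Step 4: grad_x = 2*8*0.0251 = 0.4012, grad_y = 2*1*2.2139 = 4.4278
  x_4 = 0.0251 - 0.05*0.4012 = 0.005
  y_4 = 2.2139 - 0.05*4.4278 = 1.9925
Step 5: grad_x = 2*8*0.005 = 0.0802, grad_y = 2*1*1.9925 = 3.985
  x_5 = 0.005 - 0.05*0.0802 = 0.001
  y_5 = 1.9925 - 0.05*3.985 = 1.7933
f(0.001, 1.7933) = 8*0.001^2 + 1*1.7933^2 = 3.2158


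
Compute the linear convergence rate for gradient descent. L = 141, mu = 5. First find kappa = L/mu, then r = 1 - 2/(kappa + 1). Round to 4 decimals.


Step 1: Compute the condition number.
kappa = L/mu = 141/5 = 28.2
Step 2: Compute the convergence rate.
r = 1 - 2/(kappa + 1) = 1 - 2*mu/(L + mu) = (L - mu)/(L + mu) = 136/146 = 0.9315


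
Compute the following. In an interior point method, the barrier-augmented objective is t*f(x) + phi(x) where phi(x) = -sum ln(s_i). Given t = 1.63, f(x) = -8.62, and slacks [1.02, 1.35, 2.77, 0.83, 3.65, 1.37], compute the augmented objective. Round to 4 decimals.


Step 1: Compute log-barrier.
ln values: [0.0198, 0.3001, 1.0188, -0.1863, 1.2947, 0.3148]
phi = -(0.0198 + 0.3001 + 1.0188 - 0.1863 + 1.2947 + 0.3148) = -2.762
Step 2: Compute augmented objective.
t*f(x) = 1.63*-8.62 = -14.0506
Total = -14.0506 - 2.762 = -16.8126


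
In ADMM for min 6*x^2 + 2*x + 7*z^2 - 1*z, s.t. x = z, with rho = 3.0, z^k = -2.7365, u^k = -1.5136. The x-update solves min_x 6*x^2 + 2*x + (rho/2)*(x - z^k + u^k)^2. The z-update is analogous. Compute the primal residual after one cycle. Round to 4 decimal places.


ADMM iteration with rho = 3.0, z^k = -2.7365, u^k = -1.5136
Step 1: x-update.
Minimize 6*x^2 + 2*x + (3.0/2)*(x + 2.7365 - 1.5136)^2
FOC: (2*6 + 3.0)*x = -2 + 3.0*(-2.7365 + 1.5136)
x^{k+1} = -0.3779
Step 2: z-update.
Minimize 7*z^2 - 1*z + (3.0/2)*(-0.3779 - z - 1.5136)^2
FOC: (2*7 + 3.0)*z = 1 + 3.0*(-0.3779 - 1.5136)
z^{k+1} = -0.275
Step 3: u-update.
u^{k+1} = -1.5136 - 0.3779 + 0.275 = -1.6165
Step 4: Primal residual = |-0.3779 + 0.275| = 0.1029


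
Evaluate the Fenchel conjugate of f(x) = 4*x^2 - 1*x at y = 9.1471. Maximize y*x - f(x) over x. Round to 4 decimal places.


f*(y) = sup_x {y*x - a*x^2 - b*x} = sup_x {(y-b)*x - a*x^2}
FOC: (y - b) - 2a*x = 0 => x* = (y - b)/(2a)
x* = (9.1471 + 1)/(2*4) = 1.2684
f*(9.1471) = (y-b)^2/(4a) = (9.1471 + 1)^2/(4*4)
= 102.9636/16 = 6.4352


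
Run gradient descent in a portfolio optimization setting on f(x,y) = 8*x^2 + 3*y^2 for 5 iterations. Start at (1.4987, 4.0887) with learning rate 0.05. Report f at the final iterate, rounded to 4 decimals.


Gradient descent on f(x,y) = 8*x^2 + 3*y^2.
Starting point: (1.4987, 4.0887), alpha = 0.05
Step 1: grad_x = 2*8*1.4987 = 23.9792, grad_y = 2*3*4.0887 = 24.5322
  x_1 = 1.4987 - 0.05*23.9792 = 0.2997
  y_1 = 4.0887 - 0.05*24.5322 = 2.8621
Step 2: grad_x = 2*8*0.2997 = 4.7958, grad_y = 2*3*2.8621 = 17.1725
  x_2 = 0.2997 - 0.05*4.7958 = 0.0599
  y_2 = 2.8621 - 0.05*17.1725 = 2.0035
Step 3: grad_x = 2*8*0.0599 = 0.9592, grad_y = 2*3*2.0035 = 12.0208
  x_3 = 0.0599 - 0.05*0.9592 = 0.012
  y_3 = 2.0035 - 0.05*12.0208 = 1.4024
Step 4: grad_x = 2*8*0.012 = 0.1918, grad_y = 2*3*1.4024 = 8.4145
  x_4 = 0.012 - 0.05*0.1918 = 0.0024
  y_4 = 1.4024 - 0.05*8.4145 = 0.9817
Step 5: grad_x = 2*8*0.0024 = 0.0384, grad_y = 2*3*0.9817 = 5.8902
  x_5 = 0.0024 - 0.05*0.0384 = 0.0005
  y_5 = 0.9817 - 0.05*5.8902 = 0.6872
f(0.0005, 0.6872) = 8*0.0005^2 + 3*0.6872^2 = 1.4167


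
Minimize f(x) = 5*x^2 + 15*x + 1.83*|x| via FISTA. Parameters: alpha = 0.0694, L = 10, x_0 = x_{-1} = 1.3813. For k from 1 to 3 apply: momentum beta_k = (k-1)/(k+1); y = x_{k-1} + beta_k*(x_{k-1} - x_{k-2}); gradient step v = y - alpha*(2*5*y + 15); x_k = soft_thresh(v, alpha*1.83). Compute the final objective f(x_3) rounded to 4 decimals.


FISTA on f(x) = 5*x^2 + 15*x + 1.83*|x|
L = 10, alpha = 0.0694
Iteration 1: beta = 0.0, y = 1.3813 + 0.0*(1.3813 - 1.3813) = 1.3813
  grad(y) = 28.813, v = y - alpha*grad = -0.6183
  prox(v) = soft_thresh(-0.6183, 0.127) = -0.4913
Iteration 2: beta = 0.3333, y = -0.4913 + 0.3333*(-0.4913 - 1.3813) = -1.1155
  grad(y) = 3.8447, v = y - alpha*grad = -1.3824
  prox(v) = soft_thresh(-1.3824, 0.127) = -1.2553
Iteration 3: beta = 0.5, y = -1.2553 + 0.5*(-1.2553 + 0.4913) = -1.6374
  grad(y) = -1.3736, v = y - alpha*grad = -1.542
  prox(v) = soft_thresh(-1.542, 0.127) = -1.415
f(x_3) = 5*(-1.415)^2 + 15*(-1.415) + 1.83*|-1.415| = -8.6244


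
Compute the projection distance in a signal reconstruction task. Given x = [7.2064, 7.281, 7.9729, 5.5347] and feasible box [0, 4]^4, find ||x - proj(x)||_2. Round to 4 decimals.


Project each component onto [0, 4].
clip(7.2064) = 4.0, clip(7.281) = 4.0, clip(7.9729) = 4.0, clip(5.5347) = 4.0
Projection = [4.0, 4.0, 4.0, 4.0]
Squared diffs: [10.281, 10.765, 15.7839, 2.3553]
Distance = sqrt(39.1852) = 6.2598


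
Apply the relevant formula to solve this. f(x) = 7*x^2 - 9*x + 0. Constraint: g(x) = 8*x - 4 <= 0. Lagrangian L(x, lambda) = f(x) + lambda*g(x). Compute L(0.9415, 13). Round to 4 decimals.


Step 1: Evaluate f(x).
f(0.9415) = 7*0.9415^2 - 9*0.9415 + 0 = -2.2685
Step 2: Evaluate g(x).
g(0.9415) = 8*0.9415 - 4 = 3.532
Step 3: Compute Lagrangian.
L = -2.2685 + 13*3.532 = 43.6475


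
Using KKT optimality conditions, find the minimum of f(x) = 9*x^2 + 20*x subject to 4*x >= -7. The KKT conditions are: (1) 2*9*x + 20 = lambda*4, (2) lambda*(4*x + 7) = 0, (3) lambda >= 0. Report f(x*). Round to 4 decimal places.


Step 1: Try lambda = 0 (constraint inactive).
Stationarity: 2*9*x + 20 = 0
x* = -20/(2*9) = -10/9 = -1.1111 (rounded; the exact value -10/9 is used below)
Check constraint: 4*-1.1111 = -4.4444 >= -7 -- satisfied.
Step 2: Compute optimal value.
f(x*) = 9*(-10/9)^2 + 20*(-10/9) = -11.1111


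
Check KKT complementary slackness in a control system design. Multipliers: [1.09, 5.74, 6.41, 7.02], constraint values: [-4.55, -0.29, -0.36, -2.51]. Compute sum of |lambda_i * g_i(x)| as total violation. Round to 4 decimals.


KKT complementary slackness check:
lambda_1 * g_1 = 1.09 * -4.55 = -4.9595
lambda_2 * g_2 = 5.74 * -0.29 = -1.6646
lambda_3 * g_3 = 6.41 * -0.36 = -2.3076
lambda_4 * g_4 = 7.02 * -2.51 = -17.6202
Total violation = 4.9595 + 1.6646 + 2.3076 + 17.6202 = 26.5519


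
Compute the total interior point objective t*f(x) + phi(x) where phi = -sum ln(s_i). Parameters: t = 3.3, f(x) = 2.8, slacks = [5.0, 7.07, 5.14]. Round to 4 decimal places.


Step 1: Compute log-barrier.
ln values: [1.6094, 1.9559, 1.6371]
phi = -(1.6094 + 1.9559 + 1.6371) = -5.2024
Step 2: Compute augmented objective.
t*f(x) = 3.3*2.8 = 9.24
Total = 9.24 - 5.2024 = 4.0376


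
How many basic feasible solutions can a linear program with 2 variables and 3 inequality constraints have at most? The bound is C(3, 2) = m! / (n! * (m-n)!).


Each vertex corresponds to some choice of n active constraints out of m, so the number of vertices is at most C(m, n) = m! / (n!(m-n)!).
m = 3, n = 2
Numerator: 3 * 2
Denominator: 2! = 2
C(3, 2) = 3


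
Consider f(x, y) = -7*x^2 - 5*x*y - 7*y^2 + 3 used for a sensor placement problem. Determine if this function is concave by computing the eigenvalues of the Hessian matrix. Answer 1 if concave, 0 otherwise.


The Hessian of f(x,y) = -7*x^2 - 5*x*y - 7*y^2 + 3 is:
H = [[-14, -5], [-5, -14]]
Trace = -14 - 14 = -28
Determinant = -14*-14 - (-5)^2 = 171
Discriminant = (-28)^2 - 4*171 = 100.0
Eigenvalues: lambda_1 = -19.0, lambda_2 = -9.0
The function is concave.

1


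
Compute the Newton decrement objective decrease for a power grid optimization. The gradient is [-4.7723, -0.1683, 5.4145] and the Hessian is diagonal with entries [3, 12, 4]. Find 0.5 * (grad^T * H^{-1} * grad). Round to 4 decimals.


Step 1: H is diagonal, so H^(-1) * g = [-1.5908, -0.014, 1.3536].
Step 2: g^T H^(-1) g = sum_i g_i^2 / H_ii
  = (-4.7723)^2/3 + (-0.1683)^2/12 + (5.4145)^2/4
  = 7.5916 + 0.0024 + 7.3292 = 14.9232
Step 3: Objective decrease = 0.5 * g^T H^(-1) g = 7.4616


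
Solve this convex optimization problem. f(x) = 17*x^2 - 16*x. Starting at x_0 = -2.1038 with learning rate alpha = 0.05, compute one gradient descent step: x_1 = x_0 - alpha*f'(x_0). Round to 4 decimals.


We compute the gradient at x_0 and apply the update.
f'(x) = 34*x - 16
f'(-2.1038) = 34*-2.1038 - 16 = -87.5292
x_1 = -2.1038 - 0.05*-87.5292 = 2.2727


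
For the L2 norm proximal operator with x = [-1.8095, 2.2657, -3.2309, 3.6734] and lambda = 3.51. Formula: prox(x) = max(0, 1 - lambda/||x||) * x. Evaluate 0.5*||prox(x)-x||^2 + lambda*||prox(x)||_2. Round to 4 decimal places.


Step 1: Compute ||x||.
||x|| = 5.6869
Step 2: Compute scaling factor.
scale = max(0, 1 - 3.51/5.6869) = 0.3828
Step 3: prox(x) = [-0.6927, 0.8673, -1.2367, 1.4061]
||prox(x)|| = 2.1769
Step 4: Proximal objective.
0.5*||prox-x||^2 = 6.1601
lambda*||prox|| = 7.6409
Total = 13.8008


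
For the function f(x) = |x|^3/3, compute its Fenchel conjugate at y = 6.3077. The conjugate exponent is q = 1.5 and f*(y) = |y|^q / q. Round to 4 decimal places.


The conjugate exponent q satisfies 1/p + 1/q = 1.
p = 3, so q = 3/(3 - 1) = 1.5
|y|^q = 6.3077^1.5 = 15.8419
f*(6.3077) = 15.8419 / 1.5 = 10.5612


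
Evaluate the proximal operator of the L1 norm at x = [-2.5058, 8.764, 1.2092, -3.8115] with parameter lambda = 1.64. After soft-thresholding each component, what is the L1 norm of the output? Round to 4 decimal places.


Soft-thresholding with lambda = 1.64:
prox(-2.5058) = sign(-2.5058)*max(|-2.5058| - 1.64, 0) = -0.8658
prox(8.764) = sign(8.764)*max(|8.764| - 1.64, 0) = 7.124
prox(1.2092) = sign(1.2092)*max(|1.2092| - 1.64, 0) = 0.0
prox(-3.8115) = sign(-3.8115)*max(|-3.8115| - 1.64, 0) = -2.1715
prox(x) = [-0.8658, 7.124, 0.0, -2.1715]
||prox(x)||_1 = 0.8658 + 7.124 + 0.0 + 2.1715 = 10.1613


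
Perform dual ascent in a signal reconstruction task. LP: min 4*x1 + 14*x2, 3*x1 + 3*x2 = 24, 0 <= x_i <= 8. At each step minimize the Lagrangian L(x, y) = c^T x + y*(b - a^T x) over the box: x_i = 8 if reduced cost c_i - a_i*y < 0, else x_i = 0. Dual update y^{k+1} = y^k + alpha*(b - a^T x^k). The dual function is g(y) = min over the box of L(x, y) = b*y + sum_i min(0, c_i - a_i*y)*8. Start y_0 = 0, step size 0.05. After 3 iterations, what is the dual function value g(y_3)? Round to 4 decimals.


Dual ascent for LP: min 4*x1 + 14*x2, 3*x1 + 3*x2 = 24, 0 <= x_i <= 8
Step 1: y^k = 0.0, reduced costs: (4.0, 14.0)
  x^k = (0.0, 0.0), subgradient = b - a^T x = 24.0
  y^{k+1} = 0.0 + 0.05*24.0 = 1.2
Step 2: y^k = 1.2, reduced costs: (0.4, 10.4)
  x^k = (0.0, 0.0), subgradient = b - a^T x = 24.0
  y^{k+1} = 1.2 + 0.05*24.0 = 2.4
Step 3: y^k = 2.4, reduced costs: (-3.2, 6.8)
  x^k = (8.0, 0.0), subgradient = b - a^T x = 0.0
  y^{k+1} = 2.4 + 0.05*0.0 = 2.4
Dual objective at y_3 = 2.4: reduced costs (-3.2, 6.8), box minimizer x = (8.0, 0.0)
g(y_3) = b*y + (c1 - a1*y)*x1 + (c2 - a2*y)*x2 = 24*2.4 + (-3.2)*8.0 + 6.8*0.0 = 57.6 - 25.6 + 0.0 = 32.0


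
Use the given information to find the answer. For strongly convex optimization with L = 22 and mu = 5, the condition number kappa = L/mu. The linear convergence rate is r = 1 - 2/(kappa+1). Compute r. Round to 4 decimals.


Step 1: Compute the condition number.
kappa = L/mu = 22/5 = 4.4
Step 2: Compute the convergence rate.
r = 1 - 2/(kappa + 1) = 1 - 2*mu/(L + mu) = (L - mu)/(L + mu) = 17/27 = 0.6296


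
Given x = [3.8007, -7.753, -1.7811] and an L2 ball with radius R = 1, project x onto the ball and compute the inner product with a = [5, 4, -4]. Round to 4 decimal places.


Step 1: Compute ||x|| (intermediates to 6 decimals).
||x|| = sqrt(3.8007^2 + (-7.753)^2 + (-1.7811)^2) = 8.816272
Step 2: Project.
Since ||x|| > R, scale = R/||x|| = 1/8.816272 = 0.113427, proj(x) = scale * x
proj(x) = [0.431102, -0.8794, -0.202025]
Step 3: Dot product.
a^T * proj(x) = 5*0.431102 + 4*(-0.8794) - 4*(-0.202025) = -0.554


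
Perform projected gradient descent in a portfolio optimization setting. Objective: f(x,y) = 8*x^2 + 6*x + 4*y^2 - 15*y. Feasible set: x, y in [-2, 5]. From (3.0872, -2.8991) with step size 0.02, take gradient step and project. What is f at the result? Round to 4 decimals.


Step 1: Compute gradient at (3.0872, -2.8991).
grad_x = 2*8*3.0872 + 6 = 55.3952
grad_y = 2*4*-2.8991 - 15 = -38.1928
Step 2: Gradient step.
x_raw = 3.0872 - 0.02*55.3952 = 1.9793
y_raw = -2.8991 - 0.02*-38.1928 = -2.1352
Step 3: Project onto [-2, 5].
x_proj = clip(1.9793) = 1.9793
y_proj = clip(-2.1352) = -2.0
Step 4: Evaluate f.
f(1.9793, -2.0) = 89.2167


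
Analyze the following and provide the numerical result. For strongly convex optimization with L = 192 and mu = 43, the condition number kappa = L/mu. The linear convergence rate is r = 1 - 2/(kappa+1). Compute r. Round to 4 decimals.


Step 1: Compute the condition number.
kappa = L/mu = 192/43 = 4.4651
Step 2: Compute the convergence rate.
r = 1 - 2/(kappa + 1) = 1 - 2*mu/(L + mu) = (L - mu)/(L + mu) = 149/235 = 0.634


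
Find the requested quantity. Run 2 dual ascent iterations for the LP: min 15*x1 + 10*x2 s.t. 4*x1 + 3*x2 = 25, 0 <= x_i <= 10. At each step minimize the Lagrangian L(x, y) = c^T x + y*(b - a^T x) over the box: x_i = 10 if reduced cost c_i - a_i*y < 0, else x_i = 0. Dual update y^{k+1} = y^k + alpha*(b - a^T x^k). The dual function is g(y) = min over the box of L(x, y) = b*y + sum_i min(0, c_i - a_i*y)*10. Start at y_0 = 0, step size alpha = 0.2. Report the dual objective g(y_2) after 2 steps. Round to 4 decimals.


Dual ascent for LP: min 15*x1 + 10*x2, 4*x1 + 3*x2 = 25, 0 <= x_i <= 10
Step 1: y^k = 0.0, reduced costs: (15.0, 10.0)
  x^k = (0.0, 0.0), subgradient = b - a^T x = 25.0
  y^{k+1} = 0.0 + 0.2*25.0 = 5.0
Step 2: y^k = 5.0, reduced costs: (-5.0, -5.0)
  x^k = (10.0, 10.0), subgradient = b - a^T x = -45.0
  y^{k+1} = 5.0 + 0.2*-45.0 = -4.0
Dual objective at y_2 = -4.0: reduced costs (31.0, 22.0), box minimizer x = (0.0, 0.0)
g(y_2) = b*y + (c1 - a1*y)*x1 + (c2 - a2*y)*x2 = 25*(-4.0) + 31.0*0.0 + 22.0*0.0 = -100.0 + 0.0 + 0.0 = -100.0


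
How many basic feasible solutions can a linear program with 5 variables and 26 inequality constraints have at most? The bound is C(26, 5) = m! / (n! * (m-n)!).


Each vertex corresponds to some choice of n active constraints out of m, so the number of vertices is at most C(m, n) = m! / (n!(m-n)!).
m = 26, n = 5
Numerator: 26 * 25 * 24 * 23 * 22
Denominator: 5! = 120
C(26, 5) = 65780


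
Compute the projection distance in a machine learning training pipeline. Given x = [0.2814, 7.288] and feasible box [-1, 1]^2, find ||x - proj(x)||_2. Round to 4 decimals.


Project each component onto [-1, 1].
clip(0.2814) = 0.2814, clip(7.288) = 1.0
Projection = [0.2814, 1.0]
Squared diffs: [0.0, 39.5389]
Distance = sqrt(39.5389) = 6.288


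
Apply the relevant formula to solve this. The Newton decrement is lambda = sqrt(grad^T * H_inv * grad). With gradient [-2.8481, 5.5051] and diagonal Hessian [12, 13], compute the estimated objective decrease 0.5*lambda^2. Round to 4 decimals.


Step 1: H is diagonal, so H^(-1) * g = [-0.2373, 0.4235].
Step 2: g^T H^(-1) g = sum_i g_i^2 / H_ii
  = (-2.8481)^2/12 + (5.5051)^2/13
  = 0.676 + 2.3312 = 3.0072
Step 3: Objective decrease = 0.5 * g^T H^(-1) g = 1.5036


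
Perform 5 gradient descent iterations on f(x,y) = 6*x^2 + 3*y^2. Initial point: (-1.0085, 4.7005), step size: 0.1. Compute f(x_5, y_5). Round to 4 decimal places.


Gradient descent on f(x,y) = 6*x^2 + 3*y^2.
Starting point: (-1.0085, 4.7005), alpha = 0.1
Step 1: grad_x = 2*6*-1.0085 = -12.102, grad_y = 2*3*4.7005 = 28.203
  x_1 = -1.0085 - 0.1*-12.102 = 0.2017
  y_1 = 4.7005 - 0.1*28.203 = 1.8802
Step 2: grad_x = 2*6*0.2017 = 2.4204, grad_y = 2*3*1.8802 = 11.2812
  x_2 = 0.2017 - 0.1*2.4204 = -0.0403
  y_2 = 1.8802 - 0.1*11.2812 = 0.7521
Step 3: grad_x = 2*6*-0.0403 = -0.4841, grad_y = 2*3*0.7521 = 4.5125
  x_3 = -0.0403 - 0.1*-0.4841 = 0.0081
  y_3 = 0.7521 - 0.1*4.5125 = 0.3008
Step 4: grad_x = 2*6*0.0081 = 0.0968, grad_y = 2*3*0.3008 = 1.805
  x_4 = 0.0081 - 0.1*0.0968 = -0.0016
  y_4 = 0.3008 - 0.1*1.805 = 0.1203
Step 5: grad_x = 2*6*-0.0016 = -0.0194, grad_y = 2*3*0.1203 = 0.722
  x_5 = -0.0016 - 0.1*-0.0194 = 0.0003
  y_5 = 0.1203 - 0.1*0.722 = 0.0481
f(0.0003, 0.0481) = 6*0.0003^2 + 3*0.0481^2 = 0.007


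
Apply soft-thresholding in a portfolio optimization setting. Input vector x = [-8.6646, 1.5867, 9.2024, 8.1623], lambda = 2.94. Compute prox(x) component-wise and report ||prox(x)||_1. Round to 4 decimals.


Soft-thresholding with lambda = 2.94:
prox(-8.6646) = sign(-8.6646)*max(|-8.6646| - 2.94, 0) = -5.7246
prox(1.5867) = sign(1.5867)*max(|1.5867| - 2.94, 0) = 0.0
prox(9.2024) = sign(9.2024)*max(|9.2024| - 2.94, 0) = 6.2624
prox(8.1623) = sign(8.1623)*max(|8.1623| - 2.94, 0) = 5.2223
prox(x) = [-5.7246, 0.0, 6.2624, 5.2223]
||prox(x)||_1 = 5.7246 + 0.0 + 6.2624 + 5.2223 = 17.2093


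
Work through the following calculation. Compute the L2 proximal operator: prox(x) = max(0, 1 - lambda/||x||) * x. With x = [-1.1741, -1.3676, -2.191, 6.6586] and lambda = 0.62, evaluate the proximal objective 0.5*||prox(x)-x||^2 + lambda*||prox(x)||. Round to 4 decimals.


Step 1: Compute ||x||.
||x|| = 7.2378
Step 2: Compute scaling factor.
scale = max(0, 1 - 0.62/7.2378) = 0.9143
Step 3: prox(x) = [-1.0735, -1.2505, -2.0033, 6.0882]
||prox(x)|| = 6.6178
Step 4: Proximal objective.
0.5*||prox-x||^2 = 0.1922
lambda*||prox|| = 4.103
Total = 4.2953


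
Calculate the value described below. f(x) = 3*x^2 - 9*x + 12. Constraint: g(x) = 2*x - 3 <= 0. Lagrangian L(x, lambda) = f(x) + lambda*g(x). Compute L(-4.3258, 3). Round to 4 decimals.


Step 1: Evaluate f(x).
f(-4.3258) = 3*(-4.3258)^2 - 9*(-4.3258) + 12 = 107.0698
Step 2: Evaluate g(x).
g(-4.3258) = 2*-4.3258 - 3 = -11.6516
Step 3: Compute Lagrangian.
L = 107.0698 + 3*-11.6516 = 72.115


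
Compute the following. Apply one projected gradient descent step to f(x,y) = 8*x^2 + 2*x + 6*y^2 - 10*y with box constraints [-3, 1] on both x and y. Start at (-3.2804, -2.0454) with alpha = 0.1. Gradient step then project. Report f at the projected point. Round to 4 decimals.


Step 1: Compute gradient at (-3.2804, -2.0454).
grad_x = 2*8*-3.2804 + 2 = -50.4864
grad_y = 2*6*-2.0454 - 10 = -34.5448
Step 2: Gradient step.
x_raw = -3.2804 - 0.1*-50.4864 = 1.7682
y_raw = -2.0454 - 0.1*-34.5448 = 1.4091
Step 3: Project onto [-3, 1].
x_proj = clip(1.7682) = 1.0
y_proj = clip(1.4091) = 1.0
Step 4: Evaluate f.
f(1.0, 1.0) = 6.0


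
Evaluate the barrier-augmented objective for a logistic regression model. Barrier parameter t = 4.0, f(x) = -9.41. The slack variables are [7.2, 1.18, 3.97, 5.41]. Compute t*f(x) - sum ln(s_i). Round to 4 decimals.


Step 1: Compute log-barrier.
ln values: [1.9741, 0.1655, 1.3788, 1.6882]
phi = -(1.9741 + 0.1655 + 1.3788 + 1.6882) = -5.2066
Step 2: Compute augmented objective.
t*f(x) = 4.0*-9.41 = -37.64
Total = -37.64 - 5.2066 = -42.8466


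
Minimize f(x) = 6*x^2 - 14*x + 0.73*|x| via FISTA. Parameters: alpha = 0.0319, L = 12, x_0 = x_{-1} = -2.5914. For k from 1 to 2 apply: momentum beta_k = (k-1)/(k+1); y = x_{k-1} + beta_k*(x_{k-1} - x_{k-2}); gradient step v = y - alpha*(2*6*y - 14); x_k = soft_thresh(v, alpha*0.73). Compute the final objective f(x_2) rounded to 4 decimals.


FISTA on f(x) = 6*x^2 - 14*x + 0.73*|x|
L = 12, alpha = 0.0319
Iteration 1: beta = 0.0, y = -2.5914 + 0.0*(-2.5914 + 2.5914) = -2.5914
  grad(y) = -45.0968, v = y - alpha*grad = -1.1528
  prox(v) = soft_thresh(-1.1528, 0.0233) = -1.1295
Iteration 2: beta = 0.3333, y = -1.1295 + 0.3333*(-1.1295 + 2.5914) = -0.6422
  grad(y) = -21.7068, v = y - alpha*grad = 0.0502
  prox(v) = soft_thresh(0.0502, 0.0233) = 0.0269
f(x_2) = 6*0.0269^2 - 14*0.0269 + 0.73*|0.0269| = -0.353


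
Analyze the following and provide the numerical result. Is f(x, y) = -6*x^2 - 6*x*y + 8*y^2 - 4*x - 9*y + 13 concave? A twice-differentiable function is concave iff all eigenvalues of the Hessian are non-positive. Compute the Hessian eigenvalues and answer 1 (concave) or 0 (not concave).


The Hessian of f(x,y) = -6*x^2 - 6*x*y + 8*y^2 - 4*x - 9*y + 13 is:
H = [[-12, -6], [-6, 16]]
Trace = -12 + 16 = 4
Determinant = -12*16 - (-6)^2 = -228
Discriminant = (4)^2 - 4*-228 = 928.0
Eigenvalues: lambda_1 = -13.2315, lambda_2 = 17.2315
The function is not concave.

0


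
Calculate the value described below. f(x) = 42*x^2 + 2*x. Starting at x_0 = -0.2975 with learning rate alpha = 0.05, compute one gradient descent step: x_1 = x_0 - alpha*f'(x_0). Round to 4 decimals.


We compute the gradient at x_0 and apply the update.
f'(x) = 84*x + 2
f'(-0.2975) = 84*-0.2975 + 2 = -22.99
x_1 = -0.2975 - 0.05*-22.99 = 0.852


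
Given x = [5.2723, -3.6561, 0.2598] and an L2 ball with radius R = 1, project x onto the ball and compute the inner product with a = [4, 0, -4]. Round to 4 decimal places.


Step 1: Compute ||x|| (intermediates to 6 decimals).
||x|| = sqrt(5.2723^2 + (-3.6561)^2 + 0.2598^2) = 6.421192
Step 2: Project.
Since ||x|| > R, scale = R/||x|| = 1/6.421192 = 0.155734, proj(x) = scale * x
proj(x) = [0.821076, -0.569379, 0.04046]
Step 3: Dot product.
a^T * proj(x) = 4*0.821076 + 0*(-0.569379) - 4*0.04046 = 3.1225


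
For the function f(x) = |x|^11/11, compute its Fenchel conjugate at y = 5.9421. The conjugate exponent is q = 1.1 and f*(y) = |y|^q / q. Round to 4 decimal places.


The conjugate exponent q satisfies 1/p + 1/q = 1.
p = 11, so q = 11/(11 - 1) = 1.1
|y|^q = 5.9421^1.1 = 7.1012
f*(5.9421) = 7.1012 / 1.1 = 6.4557


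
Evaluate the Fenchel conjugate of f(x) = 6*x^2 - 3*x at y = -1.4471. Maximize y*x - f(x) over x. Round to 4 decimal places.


f*(y) = sup_x {y*x - a*x^2 - b*x} = sup_x {(y-b)*x - a*x^2}
FOC: (y - b) - 2a*x = 0 => x* = (y - b)/(2a)
x* = (-1.4471 + 3)/(2*6) = 0.1294
f*(-1.4471) = (y-b)^2/(4a) = (-1.4471 + 3)^2/(4*6)
= 2.4115/24 = 0.1005


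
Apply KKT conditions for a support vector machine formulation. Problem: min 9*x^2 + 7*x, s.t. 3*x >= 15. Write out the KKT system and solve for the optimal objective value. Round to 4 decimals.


Step 1: Try lambda = 0 (constraint inactive).
x_unc = -7/(2*9) = -0.3889
Check: 3*-0.3889 = -1.1667 < 15 -- violated!
Step 2: Constraint must be active: 3*x = 15
x* = 15/3 = 5.0
lambda = (2*9*5.0 + 7)/3 = 32.3333
Step 3: Compute optimal value.
f(x*) = 9*5.0^2 + 7*5.0 = 260.0


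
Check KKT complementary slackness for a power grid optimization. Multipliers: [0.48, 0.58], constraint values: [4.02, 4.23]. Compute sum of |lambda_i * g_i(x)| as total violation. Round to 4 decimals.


KKT complementary slackness check:
lambda_1 * g_1 = 0.48 * 4.02 = 1.9296
lambda_2 * g_2 = 0.58 * 4.23 = 2.4534
Total violation = 1.9296 + 2.4534 = 4.383


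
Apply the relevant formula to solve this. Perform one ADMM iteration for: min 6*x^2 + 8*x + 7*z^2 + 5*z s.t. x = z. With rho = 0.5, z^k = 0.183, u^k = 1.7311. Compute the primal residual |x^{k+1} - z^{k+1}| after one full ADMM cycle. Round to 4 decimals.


ADMM iteration with rho = 0.5, z^k = 0.183, u^k = 1.7311
Step 1: x-update.
Minimize 6*x^2 + 8*x + (0.5/2)*(x - 0.183 + 1.7311)^2
FOC: (2*6 + 0.5)*x = -8 + 0.5*(0.183 - 1.7311)
x^{k+1} = -0.7019
Step 2: z-update.
Minimize 7*z^2 + 5*z + (0.5/2)*(-0.7019 - z + 1.7311)^2
FOC: (2*7 + 0.5)*z = -5 + 0.5*(-0.7019 + 1.7311)
z^{k+1} = -0.3093
Step 3: u-update.
u^{k+1} = 1.7311 - 0.7019 + 0.3093 = 1.3385
Step 4: Primal residual = |-0.7019 + 0.3093| = 0.3926


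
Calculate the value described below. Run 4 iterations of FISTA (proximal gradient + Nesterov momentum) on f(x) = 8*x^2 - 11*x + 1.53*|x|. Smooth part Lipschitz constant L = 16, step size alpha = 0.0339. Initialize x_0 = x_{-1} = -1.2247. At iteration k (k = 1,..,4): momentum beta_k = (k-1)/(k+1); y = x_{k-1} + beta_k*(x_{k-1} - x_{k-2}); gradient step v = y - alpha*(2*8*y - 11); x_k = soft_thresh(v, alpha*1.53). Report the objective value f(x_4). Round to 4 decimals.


FISTA on f(x) = 8*x^2 - 11*x + 1.53*|x|
L = 16, alpha = 0.0339
Iteration 1: beta = 0.0, y = -1.2247 + 0.0*(-1.2247 + 1.2247) = -1.2247
  grad(y) = -30.5952, v = y - alpha*grad = -0.1875
  prox(v) = soft_thresh(-0.1875, 0.0519) = -0.1357
Iteration 2: beta = 0.3333, y = -0.1357 + 0.3333*(-0.1357 + 1.2247) = 0.2274
  grad(y) = -7.3623, v = y - alpha*grad = 0.4769
  prox(v) = soft_thresh(0.4769, 0.0519) = 0.4251
Iteration 3: beta = 0.5, y = 0.4251 + 0.5*(0.4251 + 0.1357) = 0.7054
  grad(y) = 0.287, v = y - alpha*grad = 0.6957
  prox(v) = soft_thresh(0.6957, 0.0519) = 0.6438
Iteration 4: beta = 0.6, y = 0.6438 + 0.6*(0.6438 - 0.4251) = 0.7751
  grad(y) = 1.4016, v = y - alpha*grad = 0.7276
  prox(v) = soft_thresh(0.7276, 0.0519) = 0.6757
f(x_4) = 8*0.6757^2 - 11*0.6757 + 1.53*|0.6757| = -2.7463


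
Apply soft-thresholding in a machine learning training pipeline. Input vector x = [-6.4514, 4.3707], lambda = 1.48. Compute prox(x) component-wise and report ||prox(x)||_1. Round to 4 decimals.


Soft-thresholding with lambda = 1.48:
prox(-6.4514) = sign(-6.4514)*max(|-6.4514| - 1.48, 0) = -4.9714
prox(4.3707) = sign(4.3707)*max(|4.3707| - 1.48, 0) = 2.8907
prox(x) = [-4.9714, 2.8907]
||prox(x)||_1 = 4.9714 + 2.8907 = 7.8621


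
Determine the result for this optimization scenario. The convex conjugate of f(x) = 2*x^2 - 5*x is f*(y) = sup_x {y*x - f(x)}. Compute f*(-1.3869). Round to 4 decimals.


f*(y) = sup_x {y*x - a*x^2 - b*x} = sup_x {(y-b)*x - a*x^2}
FOC: (y - b) - 2a*x = 0 => x* = (y - b)/(2a)
x* = (-1.3869 + 5)/(2*2) = 0.9033
f*(-1.3869) = (y-b)^2/(4a) = (-1.3869 + 5)^2/(4*2)
= 13.0545/8 = 1.6318


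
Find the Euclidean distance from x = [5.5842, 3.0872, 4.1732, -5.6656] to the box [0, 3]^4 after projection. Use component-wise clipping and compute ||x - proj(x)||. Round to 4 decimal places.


Project each component onto [0, 3].
clip(5.5842) = 3.0, clip(3.0872) = 3.0, clip(4.1732) = 3.0, clip(-5.6656) = 0.0
Projection = [3.0, 3.0, 3.0, 0.0]
Squared diffs: [6.6781, 0.0076, 1.3764, 32.099]
Distance = sqrt(40.1611) = 6.3373


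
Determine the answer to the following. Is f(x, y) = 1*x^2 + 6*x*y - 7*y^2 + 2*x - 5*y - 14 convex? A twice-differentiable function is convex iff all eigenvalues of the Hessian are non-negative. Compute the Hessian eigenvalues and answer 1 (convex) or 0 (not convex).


The Hessian of f(x,y) = 1*x^2 + 6*x*y - 7*y^2 + 2*x - 5*y - 14 is:
H = [[2, 6], [6, -14]]
Trace = 2 - 14 = -12
Determinant = 2*-14 - (6)^2 = -64
Discriminant = (-12)^2 - 4*-64 = 400.0
Eigenvalues: lambda_1 = -16.0, lambda_2 = 4.0
The function is not convex.

0


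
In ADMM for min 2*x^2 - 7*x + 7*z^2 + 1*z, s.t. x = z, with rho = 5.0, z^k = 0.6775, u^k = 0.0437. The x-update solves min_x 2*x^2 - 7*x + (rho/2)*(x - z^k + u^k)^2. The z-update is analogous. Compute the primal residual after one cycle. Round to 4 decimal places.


ADMM iteration with rho = 5.0, z^k = 0.6775, u^k = 0.0437
Step 1: x-update.
Minimize 2*x^2 - 7*x + (5.0/2)*(x - 0.6775 + 0.0437)^2
FOC: (2*2 + 5.0)*x = 7 + 5.0*(0.6775 - 0.0437)
x^{k+1} = 1.1299
Step 2: z-update.
Minimize 7*z^2 + 1*z + (5.0/2)*(1.1299 - z + 0.0437)^2
FOC: (2*7 + 5.0)*z = -1 + 5.0*(1.1299 + 0.0437)
z^{k+1} = 0.2562
Step 3: u-update.
u^{k+1} = 0.0437 + 1.1299 - 0.2562 = 0.9174
Step 4: Primal residual = |1.1299 - 0.2562| = 0.8737


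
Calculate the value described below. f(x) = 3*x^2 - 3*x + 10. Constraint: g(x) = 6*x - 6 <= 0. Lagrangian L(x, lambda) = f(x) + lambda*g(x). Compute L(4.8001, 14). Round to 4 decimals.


Step 1: Evaluate f(x).
f(4.8001) = 3*4.8001^2 - 3*4.8001 + 10 = 64.7226
Step 2: Evaluate g(x).
g(4.8001) = 6*4.8001 - 6 = 22.8006
Step 3: Compute Lagrangian.
L = 64.7226 + 14*22.8006 = 383.931


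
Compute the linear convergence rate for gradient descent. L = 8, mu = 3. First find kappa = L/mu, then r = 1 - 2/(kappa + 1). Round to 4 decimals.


Step 1: Compute the condition number.
kappa = L/mu = 8/3 = 2.6667
Step 2: Compute the convergence rate.
r = 1 - 2/(kappa + 1) = 1 - 2*mu/(L + mu) = (L - mu)/(L + mu) = 5/11 = 0.4545


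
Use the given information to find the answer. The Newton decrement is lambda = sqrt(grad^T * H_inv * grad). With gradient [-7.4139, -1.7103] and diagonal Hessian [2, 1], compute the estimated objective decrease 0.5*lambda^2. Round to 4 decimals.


Step 1: H is diagonal, so H^(-1) * g = [-3.707, -1.7103].
Step 2: g^T H^(-1) g = sum_i g_i^2 / H_ii
  = (-7.4139)^2/2 + (-1.7103)^2/1
  = 27.483 + 2.9251 = 30.4081
Step 3: Objective decrease = 0.5 * g^T H^(-1) g = 15.204


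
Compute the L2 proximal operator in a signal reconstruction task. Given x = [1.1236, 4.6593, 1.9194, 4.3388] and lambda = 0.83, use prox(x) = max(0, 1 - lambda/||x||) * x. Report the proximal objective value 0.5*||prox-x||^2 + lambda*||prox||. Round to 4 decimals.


Step 1: Compute ||x||.
||x|| = 6.7439
Step 2: Compute scaling factor.
scale = max(0, 1 - 0.83/6.7439) = 0.8769
Step 3: prox(x) = [0.9853, 4.0859, 1.6832, 3.8048]
||prox(x)|| = 5.9139
Step 4: Proximal objective.
0.5*||prox-x||^2 = 0.3445
lambda*||prox|| = 4.9085
Total = 5.253


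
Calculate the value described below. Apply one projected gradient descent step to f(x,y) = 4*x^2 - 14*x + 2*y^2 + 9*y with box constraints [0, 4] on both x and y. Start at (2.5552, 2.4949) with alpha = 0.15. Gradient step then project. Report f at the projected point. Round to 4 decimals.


Step 1: Compute gradient at (2.5552, 2.4949).
grad_x = 2*4*2.5552 - 14 = 6.4416
grad_y = 2*2*2.4949 + 9 = 18.9796
Step 2: Gradient step.
x_raw = 2.5552 - 0.15*6.4416 = 1.589
y_raw = 2.4949 - 0.15*18.9796 = -0.352
Step 3: Project onto [0, 4].
x_proj = clip(1.589) = 1.589
y_proj = clip(-0.352) = 0.0
Step 4: Evaluate f.
f(1.589, 0.0) = -12.1463


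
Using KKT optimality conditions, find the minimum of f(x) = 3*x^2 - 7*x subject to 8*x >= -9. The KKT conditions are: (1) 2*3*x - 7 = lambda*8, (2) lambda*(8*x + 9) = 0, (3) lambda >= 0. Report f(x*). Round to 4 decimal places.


Step 1: Try lambda = 0 (constraint inactive).
Stationarity: 2*3*x - 7 = 0
x* = 7/(2*3) = 7/6 = 1.1667 (rounded; the exact value 7/6 is used below)
Check constraint: 8*1.1667 = 9.3336 >= -9 -- satisfied.
Step 2: Compute optimal value.
f(x*) = 3*(7/6)^2 - 7*(7/6) = -4.0833


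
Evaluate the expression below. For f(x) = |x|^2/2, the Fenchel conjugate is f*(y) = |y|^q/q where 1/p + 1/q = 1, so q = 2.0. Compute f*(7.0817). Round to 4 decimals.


The conjugate exponent q satisfies 1/p + 1/q = 1.
p = 2, so q = 2/(2 - 1) = 2.0
|y|^q = 7.0817^2.0 = 50.1505
f*(7.0817) = 50.1505 / 2.0 = 25.0752


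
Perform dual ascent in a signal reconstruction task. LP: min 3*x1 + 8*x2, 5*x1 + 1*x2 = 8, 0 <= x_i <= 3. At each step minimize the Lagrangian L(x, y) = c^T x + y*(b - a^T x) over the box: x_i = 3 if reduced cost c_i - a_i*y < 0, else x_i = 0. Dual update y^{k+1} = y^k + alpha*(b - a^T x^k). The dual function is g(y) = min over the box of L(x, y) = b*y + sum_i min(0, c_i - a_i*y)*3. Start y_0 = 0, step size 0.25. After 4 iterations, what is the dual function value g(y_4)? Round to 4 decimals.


Dual ascent for LP: min 3*x1 + 8*x2, 5*x1 + 1*x2 = 8, 0 <= x_i <= 3
Step 1: y^k = 0.0, reduced costs: (3.0, 8.0)
  x^k = (0.0, 0.0), subgradient = b - a^T x = 8.0
  y^{k+1} = 0.0 + 0.25*8.0 = 2.0
Step 2: y^k = 2.0, reduced costs: (-7.0, 6.0)
  x^k = (3.0, 0.0), subgradient = b - a^T x = -7.0
  y^{k+1} = 2.0 + 0.25*-7.0 = 0.25
Step 3: y^k = 0.25, reduced costs: (1.75, 7.75)
  x^k = (0.0, 0.0), subgradient = b - a^T x = 8.0
  y^{k+1} = 0.25 + 0.25*8.0 = 2.25
Step 4: y^k = 2.25, reduced costs: (-8.25, 5.75)
  x^k = (3.0, 0.0), subgradient = b - a^T x = -7.0
  y^{k+1} = 2.25 + 0.25*-7.0 = 0.5
Dual objective at y_4 = 0.5: reduced costs (0.5, 7.5), box minimizer x = (0.0, 0.0)
g(y_4) = b*y + (c1 - a1*y)*x1 + (c2 - a2*y)*x2 = 8*0.5 + 0.5*0.0 + 7.5*0.0 = 4.0 + 0.0 + 0.0 = 4.0


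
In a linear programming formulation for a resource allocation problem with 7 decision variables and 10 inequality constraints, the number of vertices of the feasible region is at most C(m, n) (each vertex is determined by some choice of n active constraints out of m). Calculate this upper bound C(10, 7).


Each vertex corresponds to some choice of n active constraints out of m, so the number of vertices is at most C(m, n) = m! / (n!(m-n)!).
m = 10, n = 7
Numerator: 10 * 9 * 8 * 7 * 6 * 5 * 4
Denominator: 7! = 5040
C(10, 7) = 120


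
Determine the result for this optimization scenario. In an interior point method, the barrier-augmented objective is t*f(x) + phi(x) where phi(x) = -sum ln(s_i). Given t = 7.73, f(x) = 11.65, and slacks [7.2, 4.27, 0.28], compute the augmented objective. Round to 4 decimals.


Step 1: Compute log-barrier.
ln values: [1.9741, 1.4516, -1.273]
phi = -(1.9741 + 1.4516 - 1.273) = -2.1527
Step 2: Compute augmented objective.
t*f(x) = 7.73*11.65 = 90.0545
Total = 90.0545 - 2.1527 = 87.9018


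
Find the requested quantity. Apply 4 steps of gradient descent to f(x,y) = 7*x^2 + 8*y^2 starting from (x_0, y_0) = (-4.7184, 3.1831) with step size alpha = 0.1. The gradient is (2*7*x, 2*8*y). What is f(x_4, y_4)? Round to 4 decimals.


Gradient descent on f(x,y) = 7*x^2 + 8*y^2.
Starting point: (-4.7184, 3.1831), alpha = 0.1
Step 1: grad_x = 2*7*-4.7184 = -66.0576, grad_y = 2*8*3.1831 = 50.9296
  x_1 = -4.7184 - 0.1*-66.0576 = 1.8874
  y_1 = 3.1831 - 0.1*50.9296 = -1.9099
Step 2: grad_x = 2*7*1.8874 = 26.423, grad_y = 2*8*-1.9099 = -30.5578
  x_2 = 1.8874 - 0.1*26.423 = -0.7549
  y_2 = -1.9099 - 0.1*-30.5578 = 1.1459
Step 3: grad_x = 2*7*-0.7549 = -10.5692, grad_y = 2*8*1.1459 = 18.3347
  x_3 = -0.7549 - 0.1*-10.5692 = 0.302
  y_3 = 1.1459 - 0.1*18.3347 = -0.6875
Step 4: grad_x = 2*7*0.302 = 4.2277, grad_y = 2*8*-0.6875 = -11.0008
  x_4 = 0.302 - 0.1*4.2277 = -0.1208
  y_4 = -0.6875 - 0.1*-11.0008 = 0.4125
f(-0.1208, 0.4125) = 7*(-0.1208)^2 + 8*0.4125^2 = 1.4636
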